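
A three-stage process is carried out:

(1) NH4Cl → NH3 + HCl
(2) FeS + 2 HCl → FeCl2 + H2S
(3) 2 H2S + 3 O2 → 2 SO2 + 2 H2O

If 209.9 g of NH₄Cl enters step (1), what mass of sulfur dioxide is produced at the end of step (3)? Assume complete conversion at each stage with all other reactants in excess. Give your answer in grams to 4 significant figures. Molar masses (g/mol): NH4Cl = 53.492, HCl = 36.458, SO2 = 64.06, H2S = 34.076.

125.7 g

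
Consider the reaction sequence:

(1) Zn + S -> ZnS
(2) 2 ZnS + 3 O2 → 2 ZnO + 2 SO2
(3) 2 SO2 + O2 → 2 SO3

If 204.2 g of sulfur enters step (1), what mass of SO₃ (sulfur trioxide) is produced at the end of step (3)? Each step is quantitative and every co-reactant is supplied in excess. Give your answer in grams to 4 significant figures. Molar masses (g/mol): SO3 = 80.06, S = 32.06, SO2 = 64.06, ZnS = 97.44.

509.9 g

n(S) = 204.2 / 32.06 = 6.3693 mol.
Reaction (1): S→ZnS ratio 1:1 ⇒ n(ZnS) = 6.3693 mol.
Reaction (2): ZnS→SO2 ratio 2:2 ⇒ n(SO2) = 6.3693 mol.
Reaction (3): SO2→SO3 ratio 2:2 ⇒ n(SO3) = 6.3693 mol.
Mass of SO3 = 6.3693 × 80.06 = 509.93 g.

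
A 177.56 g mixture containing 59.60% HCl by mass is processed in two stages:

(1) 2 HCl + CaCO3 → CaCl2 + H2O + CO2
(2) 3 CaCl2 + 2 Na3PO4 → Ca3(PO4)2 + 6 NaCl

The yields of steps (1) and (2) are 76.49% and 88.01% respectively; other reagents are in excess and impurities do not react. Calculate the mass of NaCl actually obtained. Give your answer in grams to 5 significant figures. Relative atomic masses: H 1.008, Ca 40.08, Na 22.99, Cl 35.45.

114.19 g

Pure HCl = 177.56 × 0.5960 = 105.826 g.
M(HCl) = 1.008 + 35.45 = 36.458 g/mol.
M(NaCl) = 22.99 + 35.45 = 58.44 g/mol.
n(HCl) = 105.826 / 36.458 = 2.90268 mol.
Step 1 (HCl:CaCl2 = 2:1): theoretical n(CaCl2) = 1.45134 mol; at 76.49% yield, n(CaCl2) = 1.11013 mol.
Step 2 (CaCl2:NaCl = 3:6): theoretical n(NaCl) = 2.22026 mol, so theoretical mass = 2.22026 × 58.44 = 129.752 g.
At 88.01% yield, actual mass of NaCl = 129.752 × 0.8801 = 114.195 g.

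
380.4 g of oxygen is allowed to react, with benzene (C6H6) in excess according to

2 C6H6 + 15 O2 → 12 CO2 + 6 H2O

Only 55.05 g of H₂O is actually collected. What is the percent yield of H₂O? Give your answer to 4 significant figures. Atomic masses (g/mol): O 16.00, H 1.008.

M(O2) = 2(16.00) = 32.00 g/mol.
M(H2O) = 2(1.008) + 16.00 = 18.016 g/mol.
n(O2) = 380.40 g / 32.00 g/mol = 11.887 mol.
From the equation the O2:H2O mole ratio is 15:6, so n(H2O) = 11.887 × 6/15 = 4.7550 mol.
Mass of H2O = 4.7550 mol × 18.016 g/mol = 85.666 g.
This is the theoretical yield. Percent yield = 55.05 g / 85.666 g × 100% = 64.261%.

64.26 %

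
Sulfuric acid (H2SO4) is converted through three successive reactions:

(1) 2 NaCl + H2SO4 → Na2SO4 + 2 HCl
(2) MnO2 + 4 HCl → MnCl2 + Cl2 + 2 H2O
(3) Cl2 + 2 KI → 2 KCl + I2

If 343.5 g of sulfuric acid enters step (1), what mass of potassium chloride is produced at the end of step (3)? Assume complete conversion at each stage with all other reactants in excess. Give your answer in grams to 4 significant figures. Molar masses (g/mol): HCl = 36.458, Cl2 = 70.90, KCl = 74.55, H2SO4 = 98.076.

261.1 g

n(H2SO4) = 343.5 / 98.076 = 3.5024 mol.
Reaction (1): H2SO4→HCl ratio 1:2 ⇒ n(HCl) = 7.0048 mol.
Reaction (2): HCl→Cl2 ratio 4:1 ⇒ n(Cl2) = 1.7512 mol.
Reaction (3): Cl2→KCl ratio 1:2 ⇒ n(KCl) = 3.5024 mol.
Mass of KCl = 3.5024 × 74.55 = 261.10 g.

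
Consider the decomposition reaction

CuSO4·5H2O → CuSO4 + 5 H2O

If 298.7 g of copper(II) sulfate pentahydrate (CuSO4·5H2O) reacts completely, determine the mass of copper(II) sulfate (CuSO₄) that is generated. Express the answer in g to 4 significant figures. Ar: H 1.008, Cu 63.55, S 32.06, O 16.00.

M(CuSO4·5H2O) = 63.55 + 32.06 + 9(16.00) + 10(1.008) = 249.69 g/mol.
M(CuSO4) = 63.55 + 32.06 + 4(16.00) = 159.61 g/mol.
n(CuSO4·5H2O) = 298.70 g / 249.69 g/mol = 1.1963 mol.
From the equation the CuSO4·5H2O:CuSO4 mole ratio is 1:1, so n(CuSO4) = 1.1963 × 1/1 = 1.1963 mol.
Mass of CuSO4 = 1.1963 mol × 159.61 g/mol = 190.94 g.

190.9 g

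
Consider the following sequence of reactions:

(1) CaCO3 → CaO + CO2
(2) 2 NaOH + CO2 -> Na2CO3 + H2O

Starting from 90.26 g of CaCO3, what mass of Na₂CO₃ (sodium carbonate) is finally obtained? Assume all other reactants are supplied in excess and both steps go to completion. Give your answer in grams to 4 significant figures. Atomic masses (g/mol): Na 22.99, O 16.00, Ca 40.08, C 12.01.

M(CaCO3) = 40.08 + 12.01 + 3(16.00) = 100.09 g/mol.
M(Na2CO3) = 2(22.99) + 12.01 + 3(16.00) = 105.99 g/mol.
n(CaCO3) = 90.260 / 100.09 = 0.90179 mol.
Step 1 gives a 1:1 ratio of CaCO3 to CO2, so n(CO2) = 0.90179 mol.
In step 2 the CO2:Na2CO3 ratio is 1:1, so n(Na2CO3) = 0.90179 mol.
Mass of Na2CO3 = 0.90179 × 105.99 = 95.581 g.

95.58 g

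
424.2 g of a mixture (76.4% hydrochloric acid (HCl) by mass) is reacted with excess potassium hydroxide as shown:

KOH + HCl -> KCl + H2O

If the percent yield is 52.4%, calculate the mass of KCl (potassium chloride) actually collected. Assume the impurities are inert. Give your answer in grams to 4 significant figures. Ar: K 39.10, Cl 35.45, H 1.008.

347.3 g

Pure HCl available = 424.2 g × 0.764 = 324.09 g.
M(HCl) = 1.008 + 35.45 = 36.458 g/mol.
M(KCl) = 39.10 + 35.45 = 74.55 g/mol.
n(HCl) = 324.09 g / 36.458 g/mol = 8.8894 mol.
From the equation the HCl:KCl mole ratio is 1:1, so n(KCl) = 8.8894 × 1/1 = 8.8894 mol.
Mass of KCl = 8.8894 mol × 74.55 g/mol = 662.70 g.
Actual mass collected = 662.70 g × 0.524 = 347.26 g.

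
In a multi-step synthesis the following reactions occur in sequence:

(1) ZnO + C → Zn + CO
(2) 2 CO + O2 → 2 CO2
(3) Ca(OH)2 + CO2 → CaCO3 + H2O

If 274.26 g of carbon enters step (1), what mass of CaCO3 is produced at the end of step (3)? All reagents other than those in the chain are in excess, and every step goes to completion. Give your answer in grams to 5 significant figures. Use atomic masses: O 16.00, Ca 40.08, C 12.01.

M(C) = 12.01 g/mol.
M(CaCO3) = 40.08 + 12.01 + 3(16.00) = 100.09 g/mol.
n(C) = 274.26 / 12.01 = 22.8360 mol.
Reaction (1): C→CO ratio 1:1 ⇒ n(CO) = 22.8360 mol.
Reaction (2): CO→CO2 ratio 2:2 ⇒ n(CO2) = 22.8360 mol.
Reaction (3): CO2→CaCO3 ratio 1:1 ⇒ n(CaCO3) = 22.8360 mol.
Mass of CaCO3 = 22.8360 × 100.09 = 2285.65 g.

2285.7 g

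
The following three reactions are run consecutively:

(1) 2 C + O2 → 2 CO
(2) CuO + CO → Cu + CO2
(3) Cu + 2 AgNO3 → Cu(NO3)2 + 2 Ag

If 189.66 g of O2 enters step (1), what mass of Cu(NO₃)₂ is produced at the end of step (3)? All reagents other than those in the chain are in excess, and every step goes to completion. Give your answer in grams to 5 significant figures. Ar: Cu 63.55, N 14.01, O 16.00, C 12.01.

2223.4 g

M(O2) = 2(16.00) = 32.00 g/mol.
M(Cu(NO3)2) = 63.55 + 2(14.01) + 6(16.00) = 187.57 g/mol.
n(O2) = 189.66 / 32.00 = 5.92687 mol.
Reaction (1): O2→CO ratio 1:2 ⇒ n(CO) = 11.8537 mol.
Reaction (2): CO→Cu ratio 1:1 ⇒ n(Cu) = 11.8537 mol.
Reaction (3): Cu→Cu(NO3)2 ratio 1:1 ⇒ n(Cu(NO3)2) = 11.8537 mol.
Mass of Cu(NO3)2 = 11.8537 × 187.57 = 2223.41 g.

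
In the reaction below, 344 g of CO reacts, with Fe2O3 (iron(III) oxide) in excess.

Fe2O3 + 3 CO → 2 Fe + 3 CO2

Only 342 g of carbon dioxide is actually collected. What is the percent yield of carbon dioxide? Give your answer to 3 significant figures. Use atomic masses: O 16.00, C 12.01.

M(CO) = 12.01 + 16.00 = 28.01 g/mol.
M(CO2) = 12.01 + 2(16.00) = 44.01 g/mol.
n(CO) = 344.0 g / 28.01 g/mol = 12.28 mol.
From the equation the CO:CO2 mole ratio is 3:3, so n(CO2) = 12.28 × 3/3 = 12.28 mol.
Mass of CO2 = 12.28 mol × 44.01 g/mol = 540.5 g.
This is the theoretical yield. Percent yield = 342 g / 540.5 g × 100% = 63.27%.

63.3 %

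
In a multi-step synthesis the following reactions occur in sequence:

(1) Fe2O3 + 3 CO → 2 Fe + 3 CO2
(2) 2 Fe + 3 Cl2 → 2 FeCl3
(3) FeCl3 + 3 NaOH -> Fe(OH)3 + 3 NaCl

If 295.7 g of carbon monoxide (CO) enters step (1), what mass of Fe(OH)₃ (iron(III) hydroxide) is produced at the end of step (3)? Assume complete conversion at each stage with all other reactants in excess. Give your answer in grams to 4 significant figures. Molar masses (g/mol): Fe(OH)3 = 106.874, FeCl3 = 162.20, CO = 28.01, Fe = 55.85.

n(CO) = 295.7 / 28.01 = 10.557 mol.
Reaction (1): CO→Fe ratio 3:2 ⇒ n(Fe) = 7.0380 mol.
Reaction (2): Fe→FeCl3 ratio 2:2 ⇒ n(FeCl3) = 7.0380 mol.
Reaction (3): FeCl3→Fe(OH)3 ratio 1:1 ⇒ n(Fe(OH)3) = 7.0380 mol.
Mass of Fe(OH)3 = 7.0380 × 106.874 = 752.18 g.

752.2 g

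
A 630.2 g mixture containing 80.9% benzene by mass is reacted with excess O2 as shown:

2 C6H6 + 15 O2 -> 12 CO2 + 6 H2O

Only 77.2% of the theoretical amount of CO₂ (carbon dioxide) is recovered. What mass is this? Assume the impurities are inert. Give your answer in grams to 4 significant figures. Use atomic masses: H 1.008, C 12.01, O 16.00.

Pure C6H6 available = 630.2 g × 0.809 = 509.83 g.
M(C6H6) = 6(12.01) + 6(1.008) = 78.108 g/mol.
M(CO2) = 12.01 + 2(16.00) = 44.01 g/mol.
n(C6H6) = 509.83 g / 78.108 g/mol = 6.5273 mol.
From the equation the C6H6:CO2 mole ratio is 2:12, so n(CO2) = 6.5273 × 12/2 = 39.164 mol.
Mass of CO2 = 39.164 mol × 44.01 g/mol = 1723.6 g.
Actual mass collected = 1723.6 g × 0.772 = 1330.6 g.

1331 g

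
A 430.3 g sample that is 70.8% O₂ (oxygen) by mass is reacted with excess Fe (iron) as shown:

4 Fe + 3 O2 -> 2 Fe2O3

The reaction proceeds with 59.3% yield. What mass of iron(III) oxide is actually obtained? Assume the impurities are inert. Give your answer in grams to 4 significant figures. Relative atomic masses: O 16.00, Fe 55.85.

Pure O2 available = 430.3 g × 0.708 = 304.65 g.
M(O2) = 2(16.00) = 32.00 g/mol.
M(Fe2O3) = 2(55.85) + 3(16.00) = 159.70 g/mol.
n(O2) = 304.65 g / 32.00 g/mol = 9.5204 mol.
From the equation the O2:Fe2O3 mole ratio is 3:2, so n(Fe2O3) = 9.5204 × 2/3 = 6.3469 mol.
Mass of Fe2O3 = 6.3469 mol × 159.70 g/mol = 1013.6 g.
Actual mass collected = 1013.6 g × 0.593 = 601.07 g.

601.1 g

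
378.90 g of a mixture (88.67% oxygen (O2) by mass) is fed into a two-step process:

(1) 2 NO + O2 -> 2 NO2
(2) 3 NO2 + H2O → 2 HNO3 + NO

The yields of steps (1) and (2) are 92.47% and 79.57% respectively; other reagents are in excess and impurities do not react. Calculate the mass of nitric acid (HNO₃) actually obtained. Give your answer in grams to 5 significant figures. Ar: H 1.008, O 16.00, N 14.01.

Pure O2 = 378.90 × 0.8867 = 335.971 g.
M(O2) = 2(16.00) = 32.00 g/mol.
M(HNO3) = 1.008 + 14.01 + 3(16.00) = 63.018 g/mol.
n(O2) = 335.971 / 32.00 = 10.4991 mol.
Step 1 (O2:NO2 = 1:2): theoretical n(NO2) = 20.9982 mol; at 92.47% yield, n(NO2) = 19.4170 mol.
Step 2 (NO2:HNO3 = 3:2): theoretical n(HNO3) = 12.9447 mol, so theoretical mass = 12.9447 × 63.018 = 815.747 g.
At 79.57% yield, actual mass of HNO3 = 815.747 × 0.7957 = 649.090 g.

649.09 g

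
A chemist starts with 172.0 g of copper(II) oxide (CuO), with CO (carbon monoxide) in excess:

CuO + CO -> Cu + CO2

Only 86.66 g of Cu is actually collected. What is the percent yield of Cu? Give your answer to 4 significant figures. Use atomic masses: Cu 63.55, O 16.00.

63.07 %

M(CuO) = 63.55 + 16.00 = 79.55 g/mol.
M(Cu) = 63.55 g/mol.
n(CuO) = 172.00 g / 79.55 g/mol = 2.1622 mol.
From the equation the CuO:Cu mole ratio is 1:1, so n(Cu) = 2.1622 × 1/1 = 2.1622 mol.
Mass of Cu = 2.1622 mol × 63.55 g/mol = 137.41 g.
This is the theoretical yield. Percent yield = 86.66 g / 137.41 g × 100% = 63.069%.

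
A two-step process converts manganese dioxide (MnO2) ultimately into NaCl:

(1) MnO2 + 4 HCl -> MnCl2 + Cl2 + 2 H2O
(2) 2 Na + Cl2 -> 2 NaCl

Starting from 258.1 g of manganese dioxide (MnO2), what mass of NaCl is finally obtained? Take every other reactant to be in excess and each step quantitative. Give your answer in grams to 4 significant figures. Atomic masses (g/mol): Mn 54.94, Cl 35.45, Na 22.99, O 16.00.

347.0 g

M(MnO2) = 54.94 + 2(16.00) = 86.94 g/mol.
M(NaCl) = 22.99 + 35.45 = 58.44 g/mol.
n(MnO2) = 258.10 / 86.94 = 2.9687 mol.
Step 1 gives a 1:1 ratio of MnO2 to Cl2, so n(Cl2) = 2.9687 mol.
In step 2 the Cl2:NaCl ratio is 1:2, so n(NaCl) = 5.9374 mol.
Mass of NaCl = 5.9374 × 58.44 = 346.98 g.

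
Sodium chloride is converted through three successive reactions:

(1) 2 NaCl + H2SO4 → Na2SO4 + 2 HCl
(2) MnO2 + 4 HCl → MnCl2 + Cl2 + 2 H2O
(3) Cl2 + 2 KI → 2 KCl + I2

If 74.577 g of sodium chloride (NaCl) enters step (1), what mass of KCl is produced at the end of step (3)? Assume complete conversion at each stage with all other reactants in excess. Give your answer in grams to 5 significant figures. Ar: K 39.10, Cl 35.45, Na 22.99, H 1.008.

47.568 g

M(NaCl) = 22.99 + 35.45 = 58.44 g/mol.
M(KCl) = 39.10 + 35.45 = 74.55 g/mol.
n(NaCl) = 74.577 / 58.44 = 1.27613 mol.
Reaction (1): NaCl→HCl ratio 2:2 ⇒ n(HCl) = 1.27613 mol.
Reaction (2): HCl→Cl2 ratio 4:1 ⇒ n(Cl2) = 0.319032 mol.
Reaction (3): Cl2→KCl ratio 1:2 ⇒ n(KCl) = 0.638065 mol.
Mass of KCl = 0.638065 × 74.55 = 47.5677 g.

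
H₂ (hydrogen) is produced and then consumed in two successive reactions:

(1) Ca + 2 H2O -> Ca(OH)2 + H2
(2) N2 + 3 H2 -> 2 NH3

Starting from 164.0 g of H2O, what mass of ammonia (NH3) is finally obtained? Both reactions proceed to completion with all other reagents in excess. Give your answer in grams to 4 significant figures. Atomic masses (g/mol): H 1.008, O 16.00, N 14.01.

51.69 g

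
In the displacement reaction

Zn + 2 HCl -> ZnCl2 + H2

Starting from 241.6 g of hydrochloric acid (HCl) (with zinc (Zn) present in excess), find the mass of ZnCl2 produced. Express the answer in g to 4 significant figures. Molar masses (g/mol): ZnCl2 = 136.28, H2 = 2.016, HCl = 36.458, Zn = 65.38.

n(HCl) = 241.60 g / 36.458 g/mol = 6.6268 mol.
From the equation the HCl:ZnCl2 mole ratio is 2:1, so n(ZnCl2) = 6.6268 × 1/2 = 3.3134 mol.
Mass of ZnCl2 = 3.3134 mol × 136.28 g/mol = 451.55 g.

451.6 g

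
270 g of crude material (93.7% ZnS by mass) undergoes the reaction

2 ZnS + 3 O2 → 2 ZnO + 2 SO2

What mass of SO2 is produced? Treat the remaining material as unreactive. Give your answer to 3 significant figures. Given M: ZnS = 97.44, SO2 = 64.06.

166 g

Mass of pure ZnS = 270 g × 0.937 = 253.0 g.
n(ZnS) = 253.0 g / 97.44 g/mol = 2.596 mol.
From the equation the ZnS:SO2 mole ratio is 2:2, so n(SO2) = 2.596 × 2/2 = 2.596 mol.
Mass of SO2 = 2.596 mol × 64.06 g/mol = 166.3 g.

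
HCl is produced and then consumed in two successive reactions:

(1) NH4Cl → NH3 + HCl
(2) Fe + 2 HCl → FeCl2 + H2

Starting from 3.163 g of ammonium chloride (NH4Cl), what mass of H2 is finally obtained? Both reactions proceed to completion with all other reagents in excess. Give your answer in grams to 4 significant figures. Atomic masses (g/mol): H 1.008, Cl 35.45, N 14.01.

M(NH4Cl) = 14.01 + 4(1.008) + 35.45 = 53.492 g/mol.
M(H2) = 2(1.008) = 2.016 g/mol.
n(NH4Cl) = 3.1630 / 53.492 = 0.059130 mol.
Step 1 gives a 1:1 ratio of NH4Cl to HCl, so n(HCl) = 0.059130 mol.
In step 2 the HCl:H2 ratio is 2:1, so n(H2) = 0.029565 mol.
Mass of H2 = 0.029565 × 2.016 = 0.059603 g.

0.05960 g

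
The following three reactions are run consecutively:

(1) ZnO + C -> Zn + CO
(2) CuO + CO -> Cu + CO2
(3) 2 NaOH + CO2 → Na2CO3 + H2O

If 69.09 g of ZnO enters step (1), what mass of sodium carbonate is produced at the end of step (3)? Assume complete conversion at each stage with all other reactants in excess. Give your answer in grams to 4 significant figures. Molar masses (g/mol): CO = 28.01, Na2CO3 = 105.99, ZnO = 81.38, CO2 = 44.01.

89.98 g

n(ZnO) = 69.09 / 81.38 = 0.84898 mol.
Reaction (1): ZnO→CO ratio 1:1 ⇒ n(CO) = 0.84898 mol.
Reaction (2): CO→CO2 ratio 1:1 ⇒ n(CO2) = 0.84898 mol.
Reaction (3): CO2→Na2CO3 ratio 1:1 ⇒ n(Na2CO3) = 0.84898 mol.
Mass of Na2CO3 = 0.84898 × 105.99 = 89.983 g.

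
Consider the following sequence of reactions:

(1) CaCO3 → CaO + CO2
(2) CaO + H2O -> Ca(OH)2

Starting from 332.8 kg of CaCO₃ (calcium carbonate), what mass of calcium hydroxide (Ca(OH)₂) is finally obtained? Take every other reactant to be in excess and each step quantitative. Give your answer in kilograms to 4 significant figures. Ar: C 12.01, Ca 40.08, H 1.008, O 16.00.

M(CaCO3) = 40.08 + 12.01 + 3(16.00) = 100.09 g/mol.
M(Ca(OH)2) = 40.08 + 2(16.00) + 2(1.008) = 74.096 g/mol.
332.8 kg = 332800 g.
n(CaCO3) = 332800 / 100.09 = 3325.0 mol.
Step 1 gives a 1:1 ratio of CaCO3 to CaO, so n(CaO) = 3325.0 mol.
In step 2 the CaO:Ca(OH)2 ratio is 1:1, so n(Ca(OH)2) = 3325.0 mol.
Mass of Ca(OH)2 = 3325.0 × 74.096 = 246370 g = 246.4 kg.

246.4 kg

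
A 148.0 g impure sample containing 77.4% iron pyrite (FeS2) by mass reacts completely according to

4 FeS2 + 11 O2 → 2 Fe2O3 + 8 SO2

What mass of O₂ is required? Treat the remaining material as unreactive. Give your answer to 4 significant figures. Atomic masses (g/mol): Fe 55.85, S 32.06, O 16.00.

Mass of pure FeS2 = 148.0 g × 0.774 = 114.55 g.
M(FeS2) = 55.85 + 2(32.06) = 119.97 g/mol.
M(O2) = 2(16.00) = 32.00 g/mol.
n(FeS2) = 114.55 g / 119.97 g/mol = 0.95484 mol.
From the equation the FeS2:O2 mole ratio is 4:11, so n(O2) = 0.95484 × 11/4 = 2.6258 mol.
Mass of O2 = 2.6258 mol × 32.00 g/mol = 84.026 g.

84.03 g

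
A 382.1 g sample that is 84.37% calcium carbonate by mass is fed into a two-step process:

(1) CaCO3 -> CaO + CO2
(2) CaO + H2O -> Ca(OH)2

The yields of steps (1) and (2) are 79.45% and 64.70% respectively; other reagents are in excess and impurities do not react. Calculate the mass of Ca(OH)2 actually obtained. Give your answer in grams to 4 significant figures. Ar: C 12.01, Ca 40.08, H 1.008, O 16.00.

Pure CaCO3 = 382.1 × 0.8437 = 322.38 g.
M(CaCO3) = 40.08 + 12.01 + 3(16.00) = 100.09 g/mol.
M(Ca(OH)2) = 40.08 + 2(16.00) + 2(1.008) = 74.096 g/mol.
n(CaCO3) = 322.38 / 100.09 = 3.2209 mol.
Step 1 (CaCO3:CaO = 1:1): theoretical n(CaO) = 3.2209 mol; at 79.45% yield, n(CaO) = 2.5590 mol.
Step 2 (CaO:Ca(OH)2 = 1:1): theoretical n(Ca(OH)2) = 2.5590 mol, so theoretical mass = 2.5590 × 74.096 = 189.61 g.
At 64.70% yield, actual mass of Ca(OH)2 = 189.61 × 0.6470 = 122.68 g.

122.7 g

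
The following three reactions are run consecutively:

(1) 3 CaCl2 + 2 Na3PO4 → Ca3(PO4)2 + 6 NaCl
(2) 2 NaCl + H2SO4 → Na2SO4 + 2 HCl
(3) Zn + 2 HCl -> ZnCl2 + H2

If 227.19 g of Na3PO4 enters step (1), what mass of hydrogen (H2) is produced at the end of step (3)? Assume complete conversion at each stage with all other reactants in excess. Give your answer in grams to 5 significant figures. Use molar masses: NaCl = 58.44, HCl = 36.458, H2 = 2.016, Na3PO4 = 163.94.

4.1907 g

n(Na3PO4) = 227.19 / 163.94 = 1.38581 mol.
Reaction (1): Na3PO4→NaCl ratio 2:6 ⇒ n(NaCl) = 4.15744 mol.
Reaction (2): NaCl→HCl ratio 2:2 ⇒ n(HCl) = 4.15744 mol.
Reaction (3): HCl→H2 ratio 2:1 ⇒ n(H2) = 2.07872 mol.
Mass of H2 = 2.07872 × 2.016 = 4.19070 g.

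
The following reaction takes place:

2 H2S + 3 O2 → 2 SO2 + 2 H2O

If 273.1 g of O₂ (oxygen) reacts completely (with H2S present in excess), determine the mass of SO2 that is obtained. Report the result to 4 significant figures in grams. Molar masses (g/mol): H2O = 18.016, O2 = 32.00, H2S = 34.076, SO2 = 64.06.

n(O2) = 273.10 g / 32.00 g/mol = 8.5344 mol.
From the equation the O2:SO2 mole ratio is 3:2, so n(SO2) = 8.5344 × 2/3 = 5.6896 mol.
Mass of SO2 = 5.6896 mol × 64.06 g/mol = 364.47 g.

364.5 g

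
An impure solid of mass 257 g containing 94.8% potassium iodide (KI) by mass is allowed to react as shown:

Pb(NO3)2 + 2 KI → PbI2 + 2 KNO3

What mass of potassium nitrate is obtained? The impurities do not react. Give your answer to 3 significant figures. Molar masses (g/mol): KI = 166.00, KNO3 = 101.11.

Mass of pure KI = 257 g × 0.948 = 243.6 g.
n(KI) = 243.6 g / 166.00 g/mol = 1.468 mol.
From the equation the KI:KNO3 mole ratio is 2:2, so n(KNO3) = 1.468 × 2/2 = 1.468 mol.
Mass of KNO3 = 1.468 mol × 101.11 g/mol = 148.4 g.

148 g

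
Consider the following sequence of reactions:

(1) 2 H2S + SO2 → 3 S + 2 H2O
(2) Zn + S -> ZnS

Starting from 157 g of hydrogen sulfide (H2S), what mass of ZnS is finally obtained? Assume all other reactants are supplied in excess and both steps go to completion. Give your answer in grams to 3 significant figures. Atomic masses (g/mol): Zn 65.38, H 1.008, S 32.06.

673 g

M(H2S) = 2(1.008) + 32.06 = 34.076 g/mol.
M(ZnS) = 65.38 + 32.06 = 97.44 g/mol.
n(H2S) = 157.0 / 34.076 = 4.607 mol.
Step 1 gives a 2:3 ratio of H2S to S, so n(S) = 6.911 mol.
In step 2 the S:ZnS ratio is 1:1, so n(ZnS) = 6.911 mol.
Mass of ZnS = 6.911 × 97.44 = 673.4 g.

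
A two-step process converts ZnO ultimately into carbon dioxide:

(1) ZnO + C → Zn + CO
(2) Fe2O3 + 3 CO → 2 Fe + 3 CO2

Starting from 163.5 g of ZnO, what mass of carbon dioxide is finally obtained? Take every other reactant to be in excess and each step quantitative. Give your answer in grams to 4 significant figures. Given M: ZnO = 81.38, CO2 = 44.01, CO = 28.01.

n(ZnO) = 163.50 / 81.38 = 2.0091 mol.
Step 1 gives a 1:1 ratio of ZnO to CO, so n(CO) = 2.0091 mol.
In step 2 the CO:CO2 ratio is 3:3, so n(CO2) = 2.0091 mol.
Mass of CO2 = 2.0091 × 44.01 = 88.420 g.

88.42 g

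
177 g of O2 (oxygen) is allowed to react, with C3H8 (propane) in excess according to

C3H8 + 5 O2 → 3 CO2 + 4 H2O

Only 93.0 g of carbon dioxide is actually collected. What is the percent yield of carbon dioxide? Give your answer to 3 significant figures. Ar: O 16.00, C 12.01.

M(O2) = 2(16.00) = 32.00 g/mol.
M(CO2) = 12.01 + 2(16.00) = 44.01 g/mol.
n(O2) = 177.0 g / 32.00 g/mol = 5.531 mol.
From the equation the O2:CO2 mole ratio is 5:3, so n(CO2) = 5.531 × 3/5 = 3.319 mol.
Mass of CO2 = 3.319 mol × 44.01 g/mol = 146.1 g.
This is the theoretical yield. Percent yield = 93.0 g / 146.1 g × 100% = 63.67%.

63.7 %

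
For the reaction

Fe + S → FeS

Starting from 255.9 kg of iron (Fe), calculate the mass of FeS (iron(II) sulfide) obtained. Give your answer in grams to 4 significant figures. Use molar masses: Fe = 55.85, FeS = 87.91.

Convert: 255.9 kg = 255900 g.
n(Fe) = 255900 g / 55.85 g/mol = 4581.9 mol.
From the equation the Fe:FeS mole ratio is 1:1, so n(FeS) = 4581.9 × 1/1 = 4581.9 mol.
Mass of FeS = 4581.9 mol × 87.91 g/mol = 402800 g.

402800 g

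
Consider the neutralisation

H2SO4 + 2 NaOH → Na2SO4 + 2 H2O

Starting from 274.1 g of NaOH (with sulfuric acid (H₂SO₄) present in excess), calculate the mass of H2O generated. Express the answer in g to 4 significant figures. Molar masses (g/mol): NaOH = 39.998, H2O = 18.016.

123.5 g

n(NaOH) = 274.10 g / 39.998 g/mol = 6.8528 mol.
From the equation the NaOH:H2O mole ratio is 2:2, so n(H2O) = 6.8528 × 2/2 = 6.8528 mol.
Mass of H2O = 6.8528 mol × 18.016 g/mol = 123.46 g.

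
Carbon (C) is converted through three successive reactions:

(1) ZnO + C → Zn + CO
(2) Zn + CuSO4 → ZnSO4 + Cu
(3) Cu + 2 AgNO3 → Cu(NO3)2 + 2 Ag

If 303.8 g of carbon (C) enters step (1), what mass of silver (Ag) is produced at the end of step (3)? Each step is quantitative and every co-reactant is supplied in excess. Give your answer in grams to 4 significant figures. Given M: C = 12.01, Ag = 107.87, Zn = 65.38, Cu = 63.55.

5457 g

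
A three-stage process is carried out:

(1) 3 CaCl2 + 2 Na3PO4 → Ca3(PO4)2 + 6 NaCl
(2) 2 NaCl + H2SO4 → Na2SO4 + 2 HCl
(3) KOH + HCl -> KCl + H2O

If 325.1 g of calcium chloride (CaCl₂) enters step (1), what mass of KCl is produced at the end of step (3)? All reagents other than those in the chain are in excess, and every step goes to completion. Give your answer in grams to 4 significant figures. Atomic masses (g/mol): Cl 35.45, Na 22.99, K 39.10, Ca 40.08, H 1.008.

436.8 g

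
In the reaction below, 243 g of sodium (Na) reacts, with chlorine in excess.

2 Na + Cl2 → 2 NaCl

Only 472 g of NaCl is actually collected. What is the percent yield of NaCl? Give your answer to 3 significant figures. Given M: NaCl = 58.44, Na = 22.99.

76.4 %

n(Na) = 243.0 g / 22.99 g/mol = 10.57 mol.
From the equation the Na:NaCl mole ratio is 2:2, so n(NaCl) = 10.57 × 2/2 = 10.57 mol.
Mass of NaCl = 10.57 mol × 58.44 g/mol = 617.7 g.
This is the theoretical yield. Percent yield = 472 g / 617.7 g × 100% = 76.41%.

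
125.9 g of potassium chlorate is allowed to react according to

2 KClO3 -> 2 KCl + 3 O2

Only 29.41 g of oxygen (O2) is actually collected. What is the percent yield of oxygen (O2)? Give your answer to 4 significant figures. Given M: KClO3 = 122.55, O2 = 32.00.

n(KClO3) = 125.90 g / 122.55 g/mol = 1.0273 mol.
From the equation the KClO3:O2 mole ratio is 2:3, so n(O2) = 1.0273 × 3/2 = 1.5410 mol.
Mass of O2 = 1.5410 mol × 32.00 g/mol = 49.312 g.
This is the theoretical yield. Percent yield = 29.41 g / 49.312 g × 100% = 59.641%.

59.64 %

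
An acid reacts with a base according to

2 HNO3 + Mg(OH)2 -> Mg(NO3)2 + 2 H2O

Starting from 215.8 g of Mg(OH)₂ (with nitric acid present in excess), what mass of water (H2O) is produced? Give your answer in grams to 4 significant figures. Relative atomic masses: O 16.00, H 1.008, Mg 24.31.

133.3 g

M(Mg(OH)2) = 24.31 + 2(16.00) + 2(1.008) = 58.326 g/mol.
M(H2O) = 2(1.008) + 16.00 = 18.016 g/mol.
n(Mg(OH)2) = 215.80 g / 58.326 g/mol = 3.6999 mol.
From the equation the Mg(OH)2:H2O mole ratio is 1:2, so n(H2O) = 3.6999 × 2/1 = 7.3998 mol.
Mass of H2O = 7.3998 mol × 18.016 g/mol = 133.31 g.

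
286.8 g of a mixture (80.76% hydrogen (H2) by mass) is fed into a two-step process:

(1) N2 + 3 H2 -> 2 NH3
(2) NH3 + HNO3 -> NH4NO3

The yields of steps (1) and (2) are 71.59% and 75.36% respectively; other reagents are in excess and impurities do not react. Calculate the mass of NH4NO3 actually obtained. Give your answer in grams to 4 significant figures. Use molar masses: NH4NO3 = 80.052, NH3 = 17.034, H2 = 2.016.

Pure H2 = 286.8 × 0.8076 = 231.62 g.
n(H2) = 231.62 / 2.016 = 114.89 mol.
Step 1 (H2:NH3 = 3:2): theoretical n(NH3) = 76.594 mol; at 71.59% yield, n(NH3) = 54.834 mol.
Step 2 (NH3:NH4NO3 = 1:1): theoretical n(NH4NO3) = 54.834 mol, so theoretical mass = 54.834 × 80.052 = 4389.5 g.
At 75.36% yield, actual mass of NH4NO3 = 4389.5 × 0.7536 = 3308.0 g.

3308 g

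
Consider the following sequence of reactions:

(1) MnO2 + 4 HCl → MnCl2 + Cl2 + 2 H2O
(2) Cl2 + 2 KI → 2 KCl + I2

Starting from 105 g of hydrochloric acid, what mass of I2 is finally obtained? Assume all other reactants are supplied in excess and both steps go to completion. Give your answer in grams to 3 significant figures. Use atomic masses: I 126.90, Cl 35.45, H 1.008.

M(HCl) = 1.008 + 35.45 = 36.458 g/mol.
M(I2) = 2(126.90) = 253.80 g/mol.
n(HCl) = 105.0 / 36.458 = 2.880 mol.
Step 1 gives a 4:1 ratio of HCl to Cl2, so n(Cl2) = 0.7200 mol.
In step 2 the Cl2:I2 ratio is 1:1, so n(I2) = 0.7200 mol.
Mass of I2 = 0.7200 × 253.80 = 182.7 g.

183 g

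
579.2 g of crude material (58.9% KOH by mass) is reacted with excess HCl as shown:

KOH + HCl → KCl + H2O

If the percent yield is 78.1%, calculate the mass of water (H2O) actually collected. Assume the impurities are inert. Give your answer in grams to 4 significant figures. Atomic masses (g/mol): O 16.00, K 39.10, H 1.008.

Pure KOH available = 579.2 g × 0.589 = 341.15 g.
M(KOH) = 39.10 + 16.00 + 1.008 = 56.108 g/mol.
M(H2O) = 2(1.008) + 16.00 = 18.016 g/mol.
n(KOH) = 341.15 g / 56.108 g/mol = 6.0802 mol.
From the equation the KOH:H2O mole ratio is 1:1, so n(H2O) = 6.0802 × 1/1 = 6.0802 mol.
Mass of H2O = 6.0802 mol × 18.016 g/mol = 109.54 g.
Actual mass collected = 109.54 g × 0.781 = 85.552 g.

85.55 g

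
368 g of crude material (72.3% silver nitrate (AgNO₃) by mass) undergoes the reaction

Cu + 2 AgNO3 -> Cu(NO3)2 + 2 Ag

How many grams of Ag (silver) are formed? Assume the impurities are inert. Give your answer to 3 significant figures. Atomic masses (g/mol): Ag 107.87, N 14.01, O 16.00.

169 g

Mass of pure AgNO3 = 368 g × 0.723 = 266.1 g.
M(AgNO3) = 107.87 + 14.01 + 3(16.00) = 169.88 g/mol.
M(Ag) = 107.87 g/mol.
n(AgNO3) = 266.1 g / 169.88 g/mol = 1.566 mol.
From the equation the AgNO3:Ag mole ratio is 2:2, so n(Ag) = 1.566 × 2/2 = 1.566 mol.
Mass of Ag = 1.566 mol × 107.87 g/mol = 168.9 g.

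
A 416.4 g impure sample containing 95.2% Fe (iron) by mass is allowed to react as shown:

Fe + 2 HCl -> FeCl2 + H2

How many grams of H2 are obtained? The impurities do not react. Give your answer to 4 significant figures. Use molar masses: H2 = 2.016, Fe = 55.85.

14.31 g

Mass of pure Fe = 416.4 g × 0.952 = 396.41 g.
n(Fe) = 396.41 g / 55.85 g/mol = 7.0978 mol.
From the equation the Fe:H2 mole ratio is 1:1, so n(H2) = 7.0978 × 1/1 = 7.0978 mol.
Mass of H2 = 7.0978 mol × 2.016 g/mol = 14.309 g.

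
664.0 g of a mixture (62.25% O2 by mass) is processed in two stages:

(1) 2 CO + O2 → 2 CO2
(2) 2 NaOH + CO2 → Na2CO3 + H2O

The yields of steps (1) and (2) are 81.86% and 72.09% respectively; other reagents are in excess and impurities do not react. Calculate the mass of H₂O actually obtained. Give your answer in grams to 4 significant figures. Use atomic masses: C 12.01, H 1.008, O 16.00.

Pure O2 = 664.0 × 0.6225 = 413.34 g.
M(O2) = 2(16.00) = 32.00 g/mol.
M(H2O) = 2(1.008) + 16.00 = 18.016 g/mol.
n(O2) = 413.34 / 32.00 = 12.917 mol.
Step 1 (O2:CO2 = 1:2): theoretical n(CO2) = 25.834 mol; at 81.86% yield, n(CO2) = 21.148 mol.
Step 2 (CO2:H2O = 1:1): theoretical n(H2O) = 21.148 mol, so theoretical mass = 21.148 × 18.016 = 380.99 g.
At 72.09% yield, actual mass of H2O = 380.99 × 0.7209 = 274.66 g.

274.7 g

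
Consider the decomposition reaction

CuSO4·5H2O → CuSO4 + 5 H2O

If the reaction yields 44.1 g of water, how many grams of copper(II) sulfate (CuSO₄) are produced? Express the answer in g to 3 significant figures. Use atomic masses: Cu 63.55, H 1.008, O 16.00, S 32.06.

M(H2O) = 2(1.008) + 16.00 = 18.016 g/mol.
M(CuSO4) = 63.55 + 32.06 + 4(16.00) = 159.61 g/mol.
n(H2O) = 44.10 g / 18.016 g/mol = 2.448 mol.
From the equation the H2O:CuSO4 mole ratio is 5:1, so n(CuSO4) = 2.448 × 1/5 = 0.4896 mol.
Mass of CuSO4 = 0.4896 mol × 159.61 g/mol = 78.14 g.

78.1 g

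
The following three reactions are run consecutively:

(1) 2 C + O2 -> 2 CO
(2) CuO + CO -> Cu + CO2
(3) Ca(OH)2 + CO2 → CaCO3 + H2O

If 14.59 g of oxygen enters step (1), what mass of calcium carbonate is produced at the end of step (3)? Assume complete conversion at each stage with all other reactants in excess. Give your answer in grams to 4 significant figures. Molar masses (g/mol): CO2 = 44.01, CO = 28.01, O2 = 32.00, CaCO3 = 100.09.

91.27 g

n(O2) = 14.59 / 32.00 = 0.45594 mol.
Reaction (1): O2→CO ratio 1:2 ⇒ n(CO) = 0.91187 mol.
Reaction (2): CO→CO2 ratio 1:1 ⇒ n(CO2) = 0.91187 mol.
Reaction (3): CO2→CaCO3 ratio 1:1 ⇒ n(CaCO3) = 0.91187 mol.
Mass of CaCO3 = 0.91187 × 100.09 = 91.270 g.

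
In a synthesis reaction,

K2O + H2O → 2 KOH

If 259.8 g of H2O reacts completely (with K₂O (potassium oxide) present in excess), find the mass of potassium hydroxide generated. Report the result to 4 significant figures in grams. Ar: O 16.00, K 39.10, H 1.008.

M(H2O) = 2(1.008) + 16.00 = 18.016 g/mol.
M(KOH) = 39.10 + 16.00 + 1.008 = 56.108 g/mol.
n(H2O) = 259.80 g / 18.016 g/mol = 14.421 mol.
From the equation the H2O:KOH mole ratio is 1:2, so n(KOH) = 14.421 × 2/1 = 28.841 mol.
Mass of KOH = 28.841 mol × 56.108 g/mol = 1618.2 g.

1618 g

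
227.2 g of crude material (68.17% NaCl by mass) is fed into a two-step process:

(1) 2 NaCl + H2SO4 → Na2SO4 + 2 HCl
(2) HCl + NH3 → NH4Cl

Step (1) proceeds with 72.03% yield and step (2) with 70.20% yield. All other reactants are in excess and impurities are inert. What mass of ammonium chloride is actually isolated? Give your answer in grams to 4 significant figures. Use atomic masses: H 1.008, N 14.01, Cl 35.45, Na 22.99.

71.69 g

Pure NaCl = 227.2 × 0.6817 = 154.88 g.
M(NaCl) = 22.99 + 35.45 = 58.44 g/mol.
M(NH4Cl) = 14.01 + 4(1.008) + 35.45 = 53.492 g/mol.
n(NaCl) = 154.88 / 58.44 = 2.6503 mol.
Step 1 (NaCl:HCl = 2:2): theoretical n(HCl) = 2.6503 mol; at 72.03% yield, n(HCl) = 1.9090 mol.
Step 2 (HCl:NH4Cl = 1:1): theoretical n(NH4Cl) = 1.9090 mol, so theoretical mass = 1.9090 × 53.492 = 102.12 g.
At 70.20% yield, actual mass of NH4Cl = 102.12 × 0.7020 = 71.685 g.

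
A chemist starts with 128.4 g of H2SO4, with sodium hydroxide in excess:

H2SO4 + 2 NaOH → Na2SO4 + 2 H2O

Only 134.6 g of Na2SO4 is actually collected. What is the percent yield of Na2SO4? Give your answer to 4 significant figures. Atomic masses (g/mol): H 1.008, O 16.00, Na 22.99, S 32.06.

72.38 %

M(H2SO4) = 2(1.008) + 32.06 + 4(16.00) = 98.076 g/mol.
M(Na2SO4) = 2(22.99) + 32.06 + 4(16.00) = 142.04 g/mol.
n(H2SO4) = 128.40 g / 98.076 g/mol = 1.3092 mol.
From the equation the H2SO4:Na2SO4 mole ratio is 1:1, so n(Na2SO4) = 1.3092 × 1/1 = 1.3092 mol.
Mass of Na2SO4 = 1.3092 mol × 142.04 g/mol = 185.96 g.
This is the theoretical yield. Percent yield = 134.6 g / 185.96 g × 100% = 72.382%.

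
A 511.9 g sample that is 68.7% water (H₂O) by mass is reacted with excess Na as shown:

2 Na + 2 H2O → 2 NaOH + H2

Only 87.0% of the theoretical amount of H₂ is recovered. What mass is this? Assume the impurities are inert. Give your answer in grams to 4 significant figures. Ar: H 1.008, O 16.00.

Pure H2O available = 511.9 g × 0.687 = 351.68 g.
M(H2O) = 2(1.008) + 16.00 = 18.016 g/mol.
M(H2) = 2(1.008) = 2.016 g/mol.
n(H2O) = 351.68 g / 18.016 g/mol = 19.520 mol.
From the equation the H2O:H2 mole ratio is 2:1, so n(H2) = 19.520 × 1/2 = 9.7601 mol.
Mass of H2 = 9.7601 mol × 2.016 g/mol = 19.676 g.
Actual mass collected = 19.676 g × 0.870 = 17.118 g.

17.12 g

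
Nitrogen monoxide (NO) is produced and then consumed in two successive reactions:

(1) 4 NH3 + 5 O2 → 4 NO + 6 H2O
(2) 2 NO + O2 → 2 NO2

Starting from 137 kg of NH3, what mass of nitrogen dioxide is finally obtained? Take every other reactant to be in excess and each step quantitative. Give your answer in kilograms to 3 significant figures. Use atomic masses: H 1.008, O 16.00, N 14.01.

370 kg

M(NH3) = 14.01 + 3(1.008) = 17.034 g/mol.
M(NO2) = 14.01 + 2(16.00) = 46.01 g/mol.
137 kg = 137000 g.
n(NH3) = 137000 / 17.034 = 8043 mol.
Step 1 gives a 4:4 ratio of NH3 to NO, so n(NO) = 8043 mol.
In step 2 the NO:NO2 ratio is 2:2, so n(NO2) = 8043 mol.
Mass of NO2 = 8043 × 46.01 = 370000 g = 370 kg.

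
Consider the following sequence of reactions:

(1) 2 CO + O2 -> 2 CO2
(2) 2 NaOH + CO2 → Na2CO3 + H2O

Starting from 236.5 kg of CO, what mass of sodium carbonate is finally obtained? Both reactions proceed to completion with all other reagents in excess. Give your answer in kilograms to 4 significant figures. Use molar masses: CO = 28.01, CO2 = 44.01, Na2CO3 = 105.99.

894.9 kg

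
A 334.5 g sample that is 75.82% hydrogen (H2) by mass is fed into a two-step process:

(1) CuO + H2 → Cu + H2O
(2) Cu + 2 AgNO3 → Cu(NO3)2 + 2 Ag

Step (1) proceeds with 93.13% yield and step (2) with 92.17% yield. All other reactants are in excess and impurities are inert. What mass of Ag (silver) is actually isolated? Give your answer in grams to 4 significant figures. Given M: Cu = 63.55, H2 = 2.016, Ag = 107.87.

23300 g

Pure H2 = 334.5 × 0.7582 = 253.62 g.
n(H2) = 253.62 / 2.016 = 125.80 mol.
Step 1 (H2:Cu = 1:1): theoretical n(Cu) = 125.80 mol; at 93.13% yield, n(Cu) = 117.16 mol.
Step 2 (Cu:Ag = 1:2): theoretical n(Ag) = 234.32 mol, so theoretical mass = 234.32 × 107.87 = 25276 g.
At 92.17% yield, actual mass of Ag = 25276 × 0.9217 = 23297 g.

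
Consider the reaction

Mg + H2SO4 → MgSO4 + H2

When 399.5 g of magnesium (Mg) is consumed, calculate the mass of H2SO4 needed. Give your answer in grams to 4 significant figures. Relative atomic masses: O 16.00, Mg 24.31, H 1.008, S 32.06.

1612 g

M(Mg) = 24.31 g/mol.
M(H2SO4) = 2(1.008) + 32.06 + 4(16.00) = 98.076 g/mol.
n(Mg) = 399.50 g / 24.31 g/mol = 16.434 mol.
From the equation the Mg:H2SO4 mole ratio is 1:1, so n(H2SO4) = 16.434 × 1/1 = 16.434 mol.
Mass of H2SO4 = 16.434 mol × 98.076 g/mol = 1611.7 g.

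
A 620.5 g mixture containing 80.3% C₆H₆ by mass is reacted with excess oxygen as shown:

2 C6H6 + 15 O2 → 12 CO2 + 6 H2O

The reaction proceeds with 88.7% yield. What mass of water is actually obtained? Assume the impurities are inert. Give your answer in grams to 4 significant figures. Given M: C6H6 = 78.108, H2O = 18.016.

Pure C6H6 available = 620.5 g × 0.803 = 498.26 g.
n(C6H6) = 498.26 g / 78.108 g/mol = 6.3791 mol.
From the equation the C6H6:H2O mole ratio is 2:6, so n(H2O) = 6.3791 × 6/2 = 19.137 mol.
Mass of H2O = 19.137 mol × 18.016 g/mol = 344.78 g.
Actual mass collected = 344.78 g × 0.887 = 305.82 g.

305.8 g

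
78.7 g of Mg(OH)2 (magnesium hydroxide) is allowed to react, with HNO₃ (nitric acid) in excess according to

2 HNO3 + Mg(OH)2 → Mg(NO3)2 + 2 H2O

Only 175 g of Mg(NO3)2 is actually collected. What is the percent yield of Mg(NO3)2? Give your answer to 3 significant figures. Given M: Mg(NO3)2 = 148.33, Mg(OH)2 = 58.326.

87.4 %

n(Mg(OH)2) = 78.70 g / 58.326 g/mol = 1.349 mol.
From the equation the Mg(OH)2:Mg(NO3)2 mole ratio is 1:1, so n(Mg(NO3)2) = 1.349 × 1/1 = 1.349 mol.
Mass of Mg(NO3)2 = 1.349 mol × 148.33 g/mol = 200.1 g.
This is the theoretical yield. Percent yield = 175 g / 200.1 g × 100% = 87.44%.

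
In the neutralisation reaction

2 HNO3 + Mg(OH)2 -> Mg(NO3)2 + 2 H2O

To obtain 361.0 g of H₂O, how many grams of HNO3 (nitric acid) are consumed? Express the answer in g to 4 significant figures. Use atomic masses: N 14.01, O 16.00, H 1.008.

1263 g

M(H2O) = 2(1.008) + 16.00 = 18.016 g/mol.
M(HNO3) = 1.008 + 14.01 + 3(16.00) = 63.018 g/mol.
n(H2O) = 361.00 g / 18.016 g/mol = 20.038 mol.
From the equation the H2O:HNO3 mole ratio is 2:2, so n(HNO3) = 20.038 × 2/2 = 20.038 mol.
Mass of HNO3 = 20.038 mol × 63.018 g/mol = 1262.7 g.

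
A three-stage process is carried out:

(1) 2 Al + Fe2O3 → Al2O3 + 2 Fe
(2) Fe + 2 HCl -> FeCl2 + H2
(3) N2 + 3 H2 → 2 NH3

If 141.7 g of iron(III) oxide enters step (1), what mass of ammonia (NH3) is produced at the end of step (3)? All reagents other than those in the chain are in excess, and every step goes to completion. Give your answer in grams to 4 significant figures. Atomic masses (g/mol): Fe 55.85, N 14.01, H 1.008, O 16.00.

M(Fe2O3) = 2(55.85) + 3(16.00) = 159.70 g/mol.
M(NH3) = 14.01 + 3(1.008) = 17.034 g/mol.
n(Fe2O3) = 141.7 / 159.70 = 0.88729 mol.
Reaction (1): Fe2O3→Fe ratio 1:2 ⇒ n(Fe) = 1.7746 mol.
Reaction (2): Fe→H2 ratio 1:1 ⇒ n(H2) = 1.7746 mol.
Reaction (3): H2→NH3 ratio 3:2 ⇒ n(NH3) = 1.1831 mol.
Mass of NH3 = 1.1831 × 17.034 = 20.152 g.

20.15 g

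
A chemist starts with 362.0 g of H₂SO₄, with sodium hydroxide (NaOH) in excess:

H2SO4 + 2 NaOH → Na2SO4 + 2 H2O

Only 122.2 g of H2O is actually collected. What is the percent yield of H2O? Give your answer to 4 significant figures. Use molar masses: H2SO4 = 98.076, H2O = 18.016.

n(H2SO4) = 362.00 g / 98.076 g/mol = 3.6910 mol.
From the equation the H2SO4:H2O mole ratio is 1:2, so n(H2O) = 3.6910 × 2/1 = 7.3820 mol.
Mass of H2O = 7.3820 mol × 18.016 g/mol = 132.99 g.
This is the theoretical yield. Percent yield = 122.2 g / 132.99 g × 100% = 91.883%.

91.88 %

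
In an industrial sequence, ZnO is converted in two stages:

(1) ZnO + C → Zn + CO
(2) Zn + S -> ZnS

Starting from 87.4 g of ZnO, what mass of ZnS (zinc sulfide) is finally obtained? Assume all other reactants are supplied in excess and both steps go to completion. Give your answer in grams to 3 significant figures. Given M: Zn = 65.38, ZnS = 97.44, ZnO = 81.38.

n(ZnO) = 87.40 / 81.38 = 1.074 mol.
Step 1 gives a 1:1 ratio of ZnO to Zn, so n(Zn) = 1.074 mol.
In step 2 the Zn:ZnS ratio is 1:1, so n(ZnS) = 1.074 mol.
Mass of ZnS = 1.074 × 97.44 = 104.6 g.

105 g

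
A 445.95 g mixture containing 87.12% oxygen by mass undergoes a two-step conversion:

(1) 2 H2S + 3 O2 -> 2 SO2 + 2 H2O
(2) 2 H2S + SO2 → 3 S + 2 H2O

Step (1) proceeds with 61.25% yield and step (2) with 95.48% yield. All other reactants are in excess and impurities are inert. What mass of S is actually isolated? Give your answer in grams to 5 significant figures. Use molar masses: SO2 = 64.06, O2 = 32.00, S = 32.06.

455.27 g

Pure O2 = 445.95 × 0.8712 = 388.512 g.
n(O2) = 388.512 / 32.00 = 12.1410 mol.
Step 1 (O2:SO2 = 3:2): theoretical n(SO2) = 8.09399 mol; at 61.25% yield, n(SO2) = 4.95757 mol.
Step 2 (SO2:S = 1:3): theoretical n(S) = 14.8727 mol, so theoretical mass = 14.8727 × 32.06 = 476.819 g.
At 95.48% yield, actual mass of S = 476.819 × 0.9548 = 455.267 g.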